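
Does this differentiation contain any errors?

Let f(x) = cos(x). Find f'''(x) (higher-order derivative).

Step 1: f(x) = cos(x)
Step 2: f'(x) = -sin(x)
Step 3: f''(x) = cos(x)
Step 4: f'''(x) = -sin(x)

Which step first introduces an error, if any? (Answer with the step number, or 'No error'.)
Step 3

Step 3 is incorrect due to a sign flip.
The step shows: cos(x)
The correct value should be: -cos(x)

Explanation: The sign of the whole expression was flipped: the term -cos(x) was incorrectly written as cos(x)
The later steps are derived from this incorrect expression, so the error originates in Step 3.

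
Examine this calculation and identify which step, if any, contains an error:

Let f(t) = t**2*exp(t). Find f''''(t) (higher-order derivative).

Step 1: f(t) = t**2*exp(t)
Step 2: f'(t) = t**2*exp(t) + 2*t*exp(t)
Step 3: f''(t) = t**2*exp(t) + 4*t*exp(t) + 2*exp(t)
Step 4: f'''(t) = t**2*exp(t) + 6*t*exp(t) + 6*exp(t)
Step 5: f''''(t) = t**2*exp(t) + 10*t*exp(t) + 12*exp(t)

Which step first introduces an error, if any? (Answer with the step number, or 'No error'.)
Step 5

Step 5 is incorrect due to a wrong coefficient.
The step shows: t**2*exp(t) + 10*t*exp(t) + 12*exp(t)
The correct value should be: t**2*exp(t) + 8*t*exp(t) + 12*exp(t)

Explanation: The coefficient 8 was incorrectly written as 10: the term 8*t*exp(t) was incorrectly written as 10*t*exp(t)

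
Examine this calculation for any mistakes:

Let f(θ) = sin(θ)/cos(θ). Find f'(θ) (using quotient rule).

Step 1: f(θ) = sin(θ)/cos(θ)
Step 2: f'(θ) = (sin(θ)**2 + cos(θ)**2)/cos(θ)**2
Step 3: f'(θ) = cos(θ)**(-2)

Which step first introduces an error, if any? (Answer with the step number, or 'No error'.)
No error

All steps in this derivation are correct.
The final answer f'(θ) = cos(θ)**(-2) is valid.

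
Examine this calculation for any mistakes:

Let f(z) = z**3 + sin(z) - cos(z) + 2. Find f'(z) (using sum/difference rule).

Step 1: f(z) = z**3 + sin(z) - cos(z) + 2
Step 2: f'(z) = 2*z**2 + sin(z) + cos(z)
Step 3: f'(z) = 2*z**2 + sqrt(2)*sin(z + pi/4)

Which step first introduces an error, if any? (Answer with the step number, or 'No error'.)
Step 2

Step 2 is incorrect due to a wrong coefficient.
The step shows: 2*z**2 + sin(z) + cos(z)
The correct value should be: 3*z**2 + sin(z) + cos(z)

Explanation: The coefficient 3 was incorrectly written as 2: the term 3*z**2 was incorrectly written as 2*z**2
The later steps are derived from this incorrect expression, so the error originates in Step 2.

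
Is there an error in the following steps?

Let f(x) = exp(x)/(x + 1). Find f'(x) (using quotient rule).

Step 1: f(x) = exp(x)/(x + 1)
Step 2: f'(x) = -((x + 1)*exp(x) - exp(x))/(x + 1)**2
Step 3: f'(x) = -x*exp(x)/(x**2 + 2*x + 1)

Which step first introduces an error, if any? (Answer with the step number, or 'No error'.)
Step 2

Step 2 is incorrect due to a sign flip.
The step shows: -((x + 1)*exp(x) - exp(x))/(x + 1)**2
The correct value should be: ((x + 1)*exp(x) - exp(x))/(x + 1)**2

Explanation: The sign of the whole expression was flipped: the term ((x + 1)*exp(x) - exp(x))/(x + 1)**2 was incorrectly written as -((x + 1)*exp(x) - exp(x))/(x + 1)**2
The later steps are derived from this incorrect expression, so the error originates in Step 2.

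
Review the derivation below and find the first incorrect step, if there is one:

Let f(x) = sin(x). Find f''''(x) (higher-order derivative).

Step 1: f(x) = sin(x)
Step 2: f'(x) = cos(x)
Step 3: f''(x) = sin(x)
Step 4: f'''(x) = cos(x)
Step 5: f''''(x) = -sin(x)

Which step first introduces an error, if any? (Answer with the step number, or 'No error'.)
Step 3

Step 3 is incorrect due to a sign flip.
The step shows: sin(x)
The correct value should be: -sin(x)

Explanation: The sign of the whole expression was flipped: the term -sin(x) was incorrectly written as sin(x)
The later steps are derived from this incorrect expression, so the error originates in Step 3.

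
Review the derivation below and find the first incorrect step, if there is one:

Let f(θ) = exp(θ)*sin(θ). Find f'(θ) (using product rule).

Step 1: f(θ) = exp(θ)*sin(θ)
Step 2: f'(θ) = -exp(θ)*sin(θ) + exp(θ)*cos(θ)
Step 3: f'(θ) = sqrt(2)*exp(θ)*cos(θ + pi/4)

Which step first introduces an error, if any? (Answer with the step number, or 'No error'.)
Step 2

Step 2 is incorrect due to a sign flip.
The step shows: -exp(θ)*sin(θ) + exp(θ)*cos(θ)
The correct value should be: exp(θ)*sin(θ) + exp(θ)*cos(θ)

Explanation: The sign of one term was flipped: the term exp(θ)*sin(θ) was incorrectly written as -exp(θ)*sin(θ)
The later steps are derived from this incorrect expression, so the error originates in Step 2.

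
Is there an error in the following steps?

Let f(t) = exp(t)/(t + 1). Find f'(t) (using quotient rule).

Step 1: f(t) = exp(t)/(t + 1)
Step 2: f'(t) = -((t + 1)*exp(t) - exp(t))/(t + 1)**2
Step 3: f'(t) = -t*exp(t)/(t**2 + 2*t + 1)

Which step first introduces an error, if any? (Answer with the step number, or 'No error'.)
Step 2

Step 2 is incorrect due to a sign flip.
The step shows: -((t + 1)*exp(t) - exp(t))/(t + 1)**2
The correct value should be: ((t + 1)*exp(t) - exp(t))/(t + 1)**2

Explanation: The sign of the whole expression was flipped: the term ((t + 1)*exp(t) - exp(t))/(t + 1)**2 was incorrectly written as -((t + 1)*exp(t) - exp(t))/(t + 1)**2
The later steps are derived from this incorrect expression, so the error originates in Step 2.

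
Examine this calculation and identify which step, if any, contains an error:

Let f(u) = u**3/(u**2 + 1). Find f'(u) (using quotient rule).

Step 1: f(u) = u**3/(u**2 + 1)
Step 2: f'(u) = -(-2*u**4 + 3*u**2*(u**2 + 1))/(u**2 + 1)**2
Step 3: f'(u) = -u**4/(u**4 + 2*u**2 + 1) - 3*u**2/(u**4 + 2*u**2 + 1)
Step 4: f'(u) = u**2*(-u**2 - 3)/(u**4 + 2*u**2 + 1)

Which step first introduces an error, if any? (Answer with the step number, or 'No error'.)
Step 2

Step 2 is incorrect due to a sign flip.
The step shows: -(-2*u**4 + 3*u**2*(u**2 + 1))/(u**2 + 1)**2
The correct value should be: (-2*u**4 + 3*u**2*(u**2 + 1))/(u**2 + 1)**2

Explanation: The sign of the whole expression was flipped: the term (-2*u**4 + 3*u**2*(u**2 + 1))/(u**2 + 1)**2 was incorrectly written as -(-2*u**4 + 3*u**2*(u**2 + 1))/(u**2 + 1)**2
The later steps are derived from this incorrect expression, so the error originates in Step 2.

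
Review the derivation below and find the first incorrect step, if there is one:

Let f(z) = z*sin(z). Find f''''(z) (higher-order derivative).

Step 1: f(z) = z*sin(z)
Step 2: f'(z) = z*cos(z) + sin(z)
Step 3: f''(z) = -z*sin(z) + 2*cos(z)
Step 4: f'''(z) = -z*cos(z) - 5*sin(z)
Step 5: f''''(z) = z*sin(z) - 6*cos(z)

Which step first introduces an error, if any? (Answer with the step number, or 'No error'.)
Step 4

Step 4 is incorrect due to a wrong coefficient.
The step shows: -z*cos(z) - 5*sin(z)
The correct value should be: -z*cos(z) - 3*sin(z)

Explanation: The coefficient -3 was incorrectly written as -5: the term -3*sin(z) was incorrectly written as -5*sin(z)
The later steps are derived from this incorrect expression, so the error originates in Step 4.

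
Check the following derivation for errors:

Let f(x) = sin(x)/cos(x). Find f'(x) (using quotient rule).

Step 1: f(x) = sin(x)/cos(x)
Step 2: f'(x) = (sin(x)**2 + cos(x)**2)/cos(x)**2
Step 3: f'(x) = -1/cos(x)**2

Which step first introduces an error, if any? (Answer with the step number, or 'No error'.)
Step 3

Step 3 is incorrect due to a sign flip.
The step shows: -1/cos(x)**2
The correct value should be: cos(x)**(-2)

Explanation: The sign of the whole expression was flipped: the term cos(x)**(-2) was incorrectly written as -1/cos(x)**2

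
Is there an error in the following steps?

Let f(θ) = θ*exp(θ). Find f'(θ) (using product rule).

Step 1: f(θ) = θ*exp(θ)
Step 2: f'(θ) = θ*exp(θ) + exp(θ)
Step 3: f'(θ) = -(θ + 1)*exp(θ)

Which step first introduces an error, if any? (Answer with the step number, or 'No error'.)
Step 3

Step 3 is incorrect due to a sign flip.
The step shows: -(θ + 1)*exp(θ)
The correct value should be: (θ + 1)*exp(θ)

Explanation: The sign of the whole expression was flipped: the term (θ + 1)*exp(θ) was incorrectly written as -(θ + 1)*exp(θ)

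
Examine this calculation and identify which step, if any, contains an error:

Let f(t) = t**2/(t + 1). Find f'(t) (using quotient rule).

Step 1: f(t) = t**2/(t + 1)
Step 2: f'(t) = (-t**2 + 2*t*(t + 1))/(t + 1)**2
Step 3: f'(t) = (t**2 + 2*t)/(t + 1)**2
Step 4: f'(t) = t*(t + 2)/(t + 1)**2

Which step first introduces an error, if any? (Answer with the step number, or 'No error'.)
No error

All steps in this derivation are correct.
The final answer f'(t) = t*(t + 2)/(t + 1)**2 is valid.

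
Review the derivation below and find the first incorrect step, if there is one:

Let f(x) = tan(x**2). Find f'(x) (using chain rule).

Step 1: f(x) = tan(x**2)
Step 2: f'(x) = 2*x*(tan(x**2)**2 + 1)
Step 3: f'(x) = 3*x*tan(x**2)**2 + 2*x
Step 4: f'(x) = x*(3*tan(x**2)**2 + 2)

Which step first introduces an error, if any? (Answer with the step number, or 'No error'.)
Step 3

Step 3 is incorrect due to a wrong coefficient.
The step shows: 3*x*tan(x**2)**2 + 2*x
The correct value should be: 2*x*tan(x**2)**2 + 2*x

Explanation: The coefficient 2 was incorrectly written as 3: the term 2*x*tan(x**2)**2 was incorrectly written as 3*x*tan(x**2)**2
The later steps are derived from this incorrect expression, so the error originates in Step 3.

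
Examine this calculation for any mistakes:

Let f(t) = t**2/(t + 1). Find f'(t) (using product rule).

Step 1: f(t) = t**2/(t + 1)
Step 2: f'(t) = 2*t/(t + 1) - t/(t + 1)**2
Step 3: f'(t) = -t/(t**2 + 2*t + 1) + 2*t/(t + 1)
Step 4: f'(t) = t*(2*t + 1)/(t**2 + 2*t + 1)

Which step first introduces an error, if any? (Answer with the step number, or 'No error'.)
Step 2

Step 2 is incorrect due to a wrong exponent.
The step shows: 2*t/(t + 1) - t/(t + 1)**2
The correct value should be: -t**2/(t + 1)**2 + 2*t/(t + 1)

Explanation: The exponent 2 on t was incorrectly written as 1: the term -t**2/(t + 1)**2 was incorrectly written as -t/(t + 1)**2
The later steps are derived from this incorrect expression, so the error originates in Step 2.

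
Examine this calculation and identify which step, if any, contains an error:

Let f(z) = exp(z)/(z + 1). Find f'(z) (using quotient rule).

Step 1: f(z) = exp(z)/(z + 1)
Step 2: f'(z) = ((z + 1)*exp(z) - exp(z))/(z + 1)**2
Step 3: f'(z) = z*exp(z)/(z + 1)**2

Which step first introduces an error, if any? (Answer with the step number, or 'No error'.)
No error

All steps in this derivation are correct.
The final answer f'(z) = z*exp(z)/(z + 1)**2 is valid.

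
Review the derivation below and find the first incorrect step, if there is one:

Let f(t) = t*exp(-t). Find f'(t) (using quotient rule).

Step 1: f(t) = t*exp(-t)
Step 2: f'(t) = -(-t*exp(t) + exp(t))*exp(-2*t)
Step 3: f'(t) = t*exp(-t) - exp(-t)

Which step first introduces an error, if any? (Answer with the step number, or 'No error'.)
Step 2

Step 2 is incorrect due to a sign flip.
The step shows: -(-t*exp(t) + exp(t))*exp(-2*t)
The correct value should be: (-t*exp(t) + exp(t))*exp(-2*t)

Explanation: The sign of the whole expression was flipped: the term (-t*exp(t) + exp(t))*exp(-2*t) was incorrectly written as -(-t*exp(t) + exp(t))*exp(-2*t)
The later steps are derived from this incorrect expression, so the error originates in Step 2.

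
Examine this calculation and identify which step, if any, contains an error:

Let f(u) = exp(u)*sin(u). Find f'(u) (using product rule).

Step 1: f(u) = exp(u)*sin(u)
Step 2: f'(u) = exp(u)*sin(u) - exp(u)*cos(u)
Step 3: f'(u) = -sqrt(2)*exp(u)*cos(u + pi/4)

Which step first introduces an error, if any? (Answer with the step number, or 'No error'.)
Step 2

Step 2 is incorrect due to a sign flip.
The step shows: exp(u)*sin(u) - exp(u)*cos(u)
The correct value should be: exp(u)*sin(u) + exp(u)*cos(u)

Explanation: The sign of one term was flipped: the term exp(u)*cos(u) was incorrectly written as -exp(u)*cos(u)
The later steps are derived from this incorrect expression, so the error originates in Step 2.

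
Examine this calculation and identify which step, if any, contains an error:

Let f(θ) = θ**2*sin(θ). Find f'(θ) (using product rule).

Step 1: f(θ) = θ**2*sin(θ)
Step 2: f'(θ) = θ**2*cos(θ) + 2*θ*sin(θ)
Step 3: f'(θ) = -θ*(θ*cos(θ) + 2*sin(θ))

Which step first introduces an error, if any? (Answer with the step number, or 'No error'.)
Step 3

Step 3 is incorrect due to a sign flip.
The step shows: -θ*(θ*cos(θ) + 2*sin(θ))
The correct value should be: θ*(θ*cos(θ) + 2*sin(θ))

Explanation: The sign of the whole expression was flipped: the term θ*(θ*cos(θ) + 2*sin(θ)) was incorrectly written as -θ*(θ*cos(θ) + 2*sin(θ))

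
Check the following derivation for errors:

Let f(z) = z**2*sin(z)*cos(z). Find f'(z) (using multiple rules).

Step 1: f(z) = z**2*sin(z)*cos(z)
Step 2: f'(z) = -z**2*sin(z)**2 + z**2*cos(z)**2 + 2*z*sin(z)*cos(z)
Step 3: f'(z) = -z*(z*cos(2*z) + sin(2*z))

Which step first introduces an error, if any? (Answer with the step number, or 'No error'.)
Step 3

Step 3 is incorrect due to a sign flip.
The step shows: -z*(z*cos(2*z) + sin(2*z))
The correct value should be: z*(z*cos(2*z) + sin(2*z))

Explanation: The sign of the whole expression was flipped: the term z*(z*cos(2*z) + sin(2*z)) was incorrectly written as -z*(z*cos(2*z) + sin(2*z))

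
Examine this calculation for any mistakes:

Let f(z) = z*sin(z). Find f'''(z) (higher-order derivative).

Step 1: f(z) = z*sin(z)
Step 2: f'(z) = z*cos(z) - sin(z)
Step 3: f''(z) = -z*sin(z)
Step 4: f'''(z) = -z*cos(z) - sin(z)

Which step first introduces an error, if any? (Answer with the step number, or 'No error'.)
Step 2

Step 2 is incorrect due to a sign flip.
The step shows: z*cos(z) - sin(z)
The correct value should be: z*cos(z) + sin(z)

Explanation: The sign of one term was flipped: the term sin(z) was incorrectly written as -sin(z)
The later steps are derived from this incorrect expression, so the error originates in Step 2.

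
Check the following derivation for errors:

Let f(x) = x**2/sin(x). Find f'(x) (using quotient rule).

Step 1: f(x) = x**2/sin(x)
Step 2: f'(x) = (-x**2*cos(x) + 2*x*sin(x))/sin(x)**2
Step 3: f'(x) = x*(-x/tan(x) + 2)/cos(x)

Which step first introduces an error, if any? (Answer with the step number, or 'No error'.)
Step 3

Step 3 is incorrect due to a wrong trig function.
The step shows: x*(-x/tan(x) + 2)/cos(x)
The correct value should be: x*(-x/tan(x) + 2)/sin(x)

Explanation: sin(x) was incorrectly written as cos(x): the term x*(-x/tan(x) + 2)/sin(x) was incorrectly written as x*(-x/tan(x) + 2)/cos(x)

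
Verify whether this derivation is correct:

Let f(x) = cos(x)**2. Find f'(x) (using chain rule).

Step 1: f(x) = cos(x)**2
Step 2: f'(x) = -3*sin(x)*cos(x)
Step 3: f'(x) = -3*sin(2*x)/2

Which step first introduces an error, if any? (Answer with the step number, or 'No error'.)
Step 2

Step 2 is incorrect due to a wrong coefficient.
The step shows: -3*sin(x)*cos(x)
The correct value should be: -2*sin(x)*cos(x)

Explanation: The coefficient -2 was incorrectly written as -3: the term -2*sin(x)*cos(x) was incorrectly written as -3*sin(x)*cos(x)
The later steps are derived from this incorrect expression, so the error originates in Step 2.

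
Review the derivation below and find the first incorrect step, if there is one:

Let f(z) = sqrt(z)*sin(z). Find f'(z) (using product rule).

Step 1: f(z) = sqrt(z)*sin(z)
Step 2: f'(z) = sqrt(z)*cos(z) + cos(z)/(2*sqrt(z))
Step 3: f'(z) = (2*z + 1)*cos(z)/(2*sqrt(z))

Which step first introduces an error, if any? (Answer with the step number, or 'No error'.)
Step 2

Step 2 is incorrect due to a wrong trig function.
The step shows: sqrt(z)*cos(z) + cos(z)/(2*sqrt(z))
The correct value should be: sqrt(z)*cos(z) + sin(z)/(2*sqrt(z))

Explanation: sin(z) was incorrectly written as cos(z): the term sin(z)/(2*sqrt(z)) was incorrectly written as cos(z)/(2*sqrt(z))
The later steps are derived from this incorrect expression, so the error originates in Step 2.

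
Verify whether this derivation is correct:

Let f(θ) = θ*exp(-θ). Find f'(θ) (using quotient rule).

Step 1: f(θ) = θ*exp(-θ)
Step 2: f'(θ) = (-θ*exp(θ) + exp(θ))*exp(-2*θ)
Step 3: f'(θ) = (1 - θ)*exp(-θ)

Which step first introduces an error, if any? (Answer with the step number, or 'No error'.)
No error

All steps in this derivation are correct.
The final answer f'(θ) = (1 - θ)*exp(-θ) is valid.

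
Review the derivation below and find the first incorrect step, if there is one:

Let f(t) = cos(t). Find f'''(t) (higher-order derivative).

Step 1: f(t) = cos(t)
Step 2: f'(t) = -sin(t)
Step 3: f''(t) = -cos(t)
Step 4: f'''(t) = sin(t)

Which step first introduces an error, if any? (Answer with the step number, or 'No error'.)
No error

All steps in this derivation are correct.
The final answer f'''(t) = sin(t) is valid.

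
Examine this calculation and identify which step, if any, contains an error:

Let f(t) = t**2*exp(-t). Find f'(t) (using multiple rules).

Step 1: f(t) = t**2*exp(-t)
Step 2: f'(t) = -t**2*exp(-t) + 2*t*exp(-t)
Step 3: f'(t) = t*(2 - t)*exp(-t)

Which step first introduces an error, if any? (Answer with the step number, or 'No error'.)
No error

All steps in this derivation are correct.
The final answer f'(t) = t*(2 - t)*exp(-t) is valid.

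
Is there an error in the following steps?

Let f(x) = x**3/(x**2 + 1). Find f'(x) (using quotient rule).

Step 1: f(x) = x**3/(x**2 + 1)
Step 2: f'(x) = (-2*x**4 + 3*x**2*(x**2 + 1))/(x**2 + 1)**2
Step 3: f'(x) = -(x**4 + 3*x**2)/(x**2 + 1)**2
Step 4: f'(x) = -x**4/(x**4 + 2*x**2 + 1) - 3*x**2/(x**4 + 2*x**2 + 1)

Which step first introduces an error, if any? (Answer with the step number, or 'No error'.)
Step 3

Step 3 is incorrect due to a sign flip.
The step shows: -(x**4 + 3*x**2)/(x**2 + 1)**2
The correct value should be: (x**4 + 3*x**2)/(x**2 + 1)**2

Explanation: The sign of the whole expression was flipped: the term (x**4 + 3*x**2)/(x**2 + 1)**2 was incorrectly written as -(x**4 + 3*x**2)/(x**2 + 1)**2
The later steps are derived from this incorrect expression, so the error originates in Step 3.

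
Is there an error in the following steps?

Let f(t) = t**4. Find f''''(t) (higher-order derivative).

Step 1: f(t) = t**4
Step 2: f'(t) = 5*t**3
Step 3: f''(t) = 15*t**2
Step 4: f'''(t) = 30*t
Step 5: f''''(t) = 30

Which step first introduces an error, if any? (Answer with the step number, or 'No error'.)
Step 2

Step 2 is incorrect due to a wrong coefficient.
The step shows: 5*t**3
The correct value should be: 4*t**3

Explanation: The coefficient 4 was incorrectly written as 5: the term 4*t**3 was incorrectly written as 5*t**3
The later steps are derived from this incorrect expression, so the error originates in Step 2.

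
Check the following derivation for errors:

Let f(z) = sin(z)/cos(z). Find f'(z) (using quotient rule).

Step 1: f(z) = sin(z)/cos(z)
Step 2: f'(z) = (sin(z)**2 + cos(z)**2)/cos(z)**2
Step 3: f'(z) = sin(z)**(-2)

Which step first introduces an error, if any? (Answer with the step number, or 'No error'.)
Step 3

Step 3 is incorrect due to a wrong trig function.
The step shows: sin(z)**(-2)
The correct value should be: cos(z)**(-2)

Explanation: cos(z) was incorrectly written as sin(z): the term cos(z)**(-2) was incorrectly written as sin(z)**(-2)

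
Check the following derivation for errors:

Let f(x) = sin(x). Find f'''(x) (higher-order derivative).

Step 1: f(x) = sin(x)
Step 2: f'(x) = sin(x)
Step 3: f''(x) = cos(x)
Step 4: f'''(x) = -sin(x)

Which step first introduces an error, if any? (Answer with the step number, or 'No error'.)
Step 2

Step 2 is incorrect due to a wrong trig function.
The step shows: sin(x)
The correct value should be: cos(x)

Explanation: cos(x) was incorrectly written as sin(x): the term cos(x) was incorrectly written as sin(x)
The later steps are derived from this incorrect expression, so the error originates in Step 2.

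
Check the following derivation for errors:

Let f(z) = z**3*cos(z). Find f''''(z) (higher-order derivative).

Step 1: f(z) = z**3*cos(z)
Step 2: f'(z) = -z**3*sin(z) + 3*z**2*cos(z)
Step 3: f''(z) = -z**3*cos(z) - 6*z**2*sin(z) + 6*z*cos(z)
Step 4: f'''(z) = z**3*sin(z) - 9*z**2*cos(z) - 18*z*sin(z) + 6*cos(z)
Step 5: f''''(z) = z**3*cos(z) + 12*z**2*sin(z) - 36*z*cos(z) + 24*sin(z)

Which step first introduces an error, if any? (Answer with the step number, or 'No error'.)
Step 5

Step 5 is incorrect due to a sign flip.
The step shows: z**3*cos(z) + 12*z**2*sin(z) - 36*z*cos(z) + 24*sin(z)
The correct value should be: z**3*cos(z) + 12*z**2*sin(z) - 36*z*cos(z) - 24*sin(z)

Explanation: The sign of one term was flipped: the term -24*sin(z) was incorrectly written as 24*sin(z)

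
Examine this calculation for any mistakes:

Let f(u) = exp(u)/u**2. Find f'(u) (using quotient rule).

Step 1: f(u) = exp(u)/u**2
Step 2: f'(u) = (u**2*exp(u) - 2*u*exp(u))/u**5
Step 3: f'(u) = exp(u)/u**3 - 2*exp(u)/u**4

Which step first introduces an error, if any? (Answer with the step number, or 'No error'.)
Step 2

Step 2 is incorrect due to a wrong exponent.
The step shows: (u**2*exp(u) - 2*u*exp(u))/u**5
The correct value should be: (u**2*exp(u) - 2*u*exp(u))/u**4

Explanation: The exponent -4 on u was incorrectly written as -5: the term (u**2*exp(u) - 2*u*exp(u))/u**4 was incorrectly written as (u**2*exp(u) - 2*u*exp(u))/u**5
The later steps are derived from this incorrect expression, so the error originates in Step 2.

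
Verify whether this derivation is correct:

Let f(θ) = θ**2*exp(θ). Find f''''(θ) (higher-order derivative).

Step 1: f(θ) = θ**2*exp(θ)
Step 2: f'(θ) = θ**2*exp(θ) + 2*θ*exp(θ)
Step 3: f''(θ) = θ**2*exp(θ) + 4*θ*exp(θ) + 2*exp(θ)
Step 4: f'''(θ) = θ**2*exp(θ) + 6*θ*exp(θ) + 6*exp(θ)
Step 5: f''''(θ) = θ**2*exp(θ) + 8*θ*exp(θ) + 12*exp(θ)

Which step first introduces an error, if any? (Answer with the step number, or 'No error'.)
No error

All steps in this derivation are correct.
The final answer f''''(θ) = θ**2*exp(θ) + 8*θ*exp(θ) + 12*exp(θ) is valid.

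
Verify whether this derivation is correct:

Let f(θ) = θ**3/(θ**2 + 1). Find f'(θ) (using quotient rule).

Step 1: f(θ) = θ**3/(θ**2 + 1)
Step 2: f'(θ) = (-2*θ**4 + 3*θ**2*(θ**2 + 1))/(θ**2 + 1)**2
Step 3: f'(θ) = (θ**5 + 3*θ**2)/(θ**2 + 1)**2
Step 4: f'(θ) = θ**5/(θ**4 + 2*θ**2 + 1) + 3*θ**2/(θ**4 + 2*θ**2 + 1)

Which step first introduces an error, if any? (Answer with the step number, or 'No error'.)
Step 3

Step 3 is incorrect due to a wrong exponent.
The step shows: (θ**5 + 3*θ**2)/(θ**2 + 1)**2
The correct value should be: (θ**4 + 3*θ**2)/(θ**2 + 1)**2

Explanation: The exponent 4 on θ was incorrectly written as 5: the term (θ**4 + 3*θ**2)/(θ**2 + 1)**2 was incorrectly written as (θ**5 + 3*θ**2)/(θ**2 + 1)**2
The later steps are derived from this incorrect expression, so the error originates in Step 3.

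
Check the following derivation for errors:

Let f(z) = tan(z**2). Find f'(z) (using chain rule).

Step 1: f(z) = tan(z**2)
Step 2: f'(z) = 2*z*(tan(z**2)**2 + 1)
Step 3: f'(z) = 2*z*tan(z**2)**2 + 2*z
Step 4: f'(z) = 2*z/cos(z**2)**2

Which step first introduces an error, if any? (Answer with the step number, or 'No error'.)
No error

All steps in this derivation are correct.
The final answer f'(z) = 2*z/cos(z**2)**2 is valid.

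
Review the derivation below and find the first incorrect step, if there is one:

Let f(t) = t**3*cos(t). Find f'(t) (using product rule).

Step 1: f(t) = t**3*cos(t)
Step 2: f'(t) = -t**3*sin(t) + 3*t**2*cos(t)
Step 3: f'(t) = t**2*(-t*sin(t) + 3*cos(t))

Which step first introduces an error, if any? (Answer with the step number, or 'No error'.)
No error

All steps in this derivation are correct.
The final answer f'(t) = t**2*(-t*sin(t) + 3*cos(t)) is valid.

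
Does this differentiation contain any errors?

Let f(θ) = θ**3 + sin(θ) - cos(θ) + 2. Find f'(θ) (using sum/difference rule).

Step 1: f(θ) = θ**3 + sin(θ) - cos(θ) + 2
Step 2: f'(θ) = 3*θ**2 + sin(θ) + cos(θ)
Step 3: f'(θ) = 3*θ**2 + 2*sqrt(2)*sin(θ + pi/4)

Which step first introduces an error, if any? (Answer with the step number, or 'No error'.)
Step 3

Step 3 is incorrect due to a wrong exponent.
The step shows: 3*θ**2 + 2*sqrt(2)*sin(θ + pi/4)
The correct value should be: 3*θ**2 + sqrt(2)*sin(θ + pi/4)

Explanation: The exponent 1/2 on 2 was incorrectly written as 3/2: the term sqrt(2)*sin(θ + pi/4) was incorrectly written as 2*sqrt(2)*sin(θ + pi/4)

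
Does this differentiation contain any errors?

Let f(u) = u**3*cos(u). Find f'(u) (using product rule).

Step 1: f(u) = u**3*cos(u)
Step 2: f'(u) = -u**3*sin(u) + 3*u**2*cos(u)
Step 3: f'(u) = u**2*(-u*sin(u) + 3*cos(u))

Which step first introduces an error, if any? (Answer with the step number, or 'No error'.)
No error

All steps in this derivation are correct.
The final answer f'(u) = u**2*(-u*sin(u) + 3*cos(u)) is valid.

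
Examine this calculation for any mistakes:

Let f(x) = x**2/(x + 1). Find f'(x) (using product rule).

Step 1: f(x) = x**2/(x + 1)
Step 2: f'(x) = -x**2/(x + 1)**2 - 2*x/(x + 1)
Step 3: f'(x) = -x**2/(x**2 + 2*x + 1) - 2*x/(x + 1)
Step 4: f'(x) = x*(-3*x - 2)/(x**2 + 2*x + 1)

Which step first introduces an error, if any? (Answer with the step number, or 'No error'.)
Step 2

Step 2 is incorrect due to a sign flip.
The step shows: -x**2/(x + 1)**2 - 2*x/(x + 1)
The correct value should be: -x**2/(x + 1)**2 + 2*x/(x + 1)

Explanation: The sign of one term was flipped: the term 2*x/(x + 1) was incorrectly written as -2*x/(x + 1)
The later steps are derived from this incorrect expression, so the error originates in Step 2.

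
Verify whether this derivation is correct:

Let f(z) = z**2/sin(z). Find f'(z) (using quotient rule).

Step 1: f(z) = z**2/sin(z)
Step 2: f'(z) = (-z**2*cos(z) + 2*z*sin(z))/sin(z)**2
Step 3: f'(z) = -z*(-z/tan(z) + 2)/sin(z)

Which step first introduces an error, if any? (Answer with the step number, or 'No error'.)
Step 3

Step 3 is incorrect due to a sign flip.
The step shows: -z*(-z/tan(z) + 2)/sin(z)
The correct value should be: z*(-z/tan(z) + 2)/sin(z)

Explanation: The sign of the whole expression was flipped: the term z*(-z/tan(z) + 2)/sin(z) was incorrectly written as -z*(-z/tan(z) + 2)/sin(z)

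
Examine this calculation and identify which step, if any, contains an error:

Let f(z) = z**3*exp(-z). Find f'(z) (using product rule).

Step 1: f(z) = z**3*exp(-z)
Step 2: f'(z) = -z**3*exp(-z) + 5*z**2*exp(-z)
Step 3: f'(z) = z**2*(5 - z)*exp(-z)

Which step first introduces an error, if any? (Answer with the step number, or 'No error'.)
Step 2

Step 2 is incorrect due to a wrong coefficient.
The step shows: -z**3*exp(-z) + 5*z**2*exp(-z)
The correct value should be: -z**3*exp(-z) + 3*z**2*exp(-z)

Explanation: The coefficient 3 was incorrectly written as 5: the term 3*z**2*exp(-z) was incorrectly written as 5*z**2*exp(-z)
The later steps are derived from this incorrect expression, so the error originates in Step 2.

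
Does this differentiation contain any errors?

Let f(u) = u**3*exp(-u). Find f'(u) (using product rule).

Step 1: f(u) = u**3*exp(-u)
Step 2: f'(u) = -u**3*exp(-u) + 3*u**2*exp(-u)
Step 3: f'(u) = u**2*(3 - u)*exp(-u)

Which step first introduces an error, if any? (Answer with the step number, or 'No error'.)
No error

All steps in this derivation are correct.
The final answer f'(u) = u**2*(3 - u)*exp(-u) is valid.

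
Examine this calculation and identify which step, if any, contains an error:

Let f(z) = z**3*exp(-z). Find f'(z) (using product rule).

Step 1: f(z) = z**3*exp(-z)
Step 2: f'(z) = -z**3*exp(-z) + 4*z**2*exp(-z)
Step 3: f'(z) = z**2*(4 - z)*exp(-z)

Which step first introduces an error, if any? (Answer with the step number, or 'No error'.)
Step 2

Step 2 is incorrect due to a wrong coefficient.
The step shows: -z**3*exp(-z) + 4*z**2*exp(-z)
The correct value should be: -z**3*exp(-z) + 3*z**2*exp(-z)

Explanation: The coefficient 3 was incorrectly written as 4: the term 3*z**2*exp(-z) was incorrectly written as 4*z**2*exp(-z)
The later steps are derived from this incorrect expression, so the error originates in Step 2.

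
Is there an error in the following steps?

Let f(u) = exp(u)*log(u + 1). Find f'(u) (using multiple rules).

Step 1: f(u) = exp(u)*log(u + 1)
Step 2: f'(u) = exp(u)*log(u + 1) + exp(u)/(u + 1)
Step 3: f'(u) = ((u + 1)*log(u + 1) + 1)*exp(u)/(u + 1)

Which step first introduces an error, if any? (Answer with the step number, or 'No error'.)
No error

All steps in this derivation are correct.
The final answer f'(u) = ((u + 1)*log(u + 1) + 1)*exp(u)/(u + 1) is valid.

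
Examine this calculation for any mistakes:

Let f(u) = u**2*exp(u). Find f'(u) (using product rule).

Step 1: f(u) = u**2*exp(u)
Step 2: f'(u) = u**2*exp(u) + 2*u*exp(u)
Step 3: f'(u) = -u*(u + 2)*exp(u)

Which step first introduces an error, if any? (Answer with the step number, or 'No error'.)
Step 3

Step 3 is incorrect due to a sign flip.
The step shows: -u*(u + 2)*exp(u)
The correct value should be: u*(u + 2)*exp(u)

Explanation: The sign of the whole expression was flipped: the term u*(u + 2)*exp(u) was incorrectly written as -u*(u + 2)*exp(u)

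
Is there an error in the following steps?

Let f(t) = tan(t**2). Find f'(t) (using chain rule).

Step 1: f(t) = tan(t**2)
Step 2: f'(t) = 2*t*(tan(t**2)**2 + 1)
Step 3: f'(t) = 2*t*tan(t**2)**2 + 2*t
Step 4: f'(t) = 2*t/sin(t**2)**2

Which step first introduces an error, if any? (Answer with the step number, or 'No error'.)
Step 4

Step 4 is incorrect due to a wrong trig function.
The step shows: 2*t/sin(t**2)**2
The correct value should be: 2*t/cos(t**2)**2

Explanation: cos(t**2) was incorrectly written as sin(t**2): the term 2*t/cos(t**2)**2 was incorrectly written as 2*t/sin(t**2)**2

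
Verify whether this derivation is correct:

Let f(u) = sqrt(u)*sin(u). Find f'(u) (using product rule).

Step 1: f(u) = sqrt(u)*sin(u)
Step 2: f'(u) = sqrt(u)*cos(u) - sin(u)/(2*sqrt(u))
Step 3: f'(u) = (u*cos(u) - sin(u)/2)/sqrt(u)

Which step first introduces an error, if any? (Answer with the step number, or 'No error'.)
Step 2

Step 2 is incorrect due to a sign flip.
The step shows: sqrt(u)*cos(u) - sin(u)/(2*sqrt(u))
The correct value should be: sqrt(u)*cos(u) + sin(u)/(2*sqrt(u))

Explanation: The sign of one term was flipped: the term sin(u)/(2*sqrt(u)) was incorrectly written as -sin(u)/(2*sqrt(u))
The later steps are derived from this incorrect expression, so the error originates in Step 2.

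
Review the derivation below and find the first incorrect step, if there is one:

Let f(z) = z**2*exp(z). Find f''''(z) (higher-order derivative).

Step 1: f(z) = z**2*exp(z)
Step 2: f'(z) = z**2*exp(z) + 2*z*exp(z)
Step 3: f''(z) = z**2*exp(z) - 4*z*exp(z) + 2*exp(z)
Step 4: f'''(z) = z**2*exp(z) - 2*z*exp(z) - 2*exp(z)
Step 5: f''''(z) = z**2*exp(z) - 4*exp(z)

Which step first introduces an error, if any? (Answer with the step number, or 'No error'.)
Step 3

Step 3 is incorrect due to a sign flip.
The step shows: z**2*exp(z) - 4*z*exp(z) + 2*exp(z)
The correct value should be: z**2*exp(z) + 4*z*exp(z) + 2*exp(z)

Explanation: The sign of one term was flipped: the term 4*z*exp(z) was incorrectly written as -4*z*exp(z)
The later steps are derived from this incorrect expression, so the error originates in Step 3.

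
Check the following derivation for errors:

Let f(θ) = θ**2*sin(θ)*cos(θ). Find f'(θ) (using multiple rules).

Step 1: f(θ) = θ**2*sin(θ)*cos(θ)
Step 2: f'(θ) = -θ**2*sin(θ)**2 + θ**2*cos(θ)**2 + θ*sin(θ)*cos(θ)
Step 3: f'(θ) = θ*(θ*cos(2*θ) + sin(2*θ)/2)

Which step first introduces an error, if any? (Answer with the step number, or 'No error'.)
Step 2

Step 2 is incorrect due to a wrong coefficient.
The step shows: -θ**2*sin(θ)**2 + θ**2*cos(θ)**2 + θ*sin(θ)*cos(θ)
The correct value should be: -θ**2*sin(θ)**2 + θ**2*cos(θ)**2 + 2*θ*sin(θ)*cos(θ)

Explanation: The coefficient 2 was incorrectly written as 1: the term 2*θ*sin(θ)*cos(θ) was incorrectly written as θ*sin(θ)*cos(θ)
The later steps are derived from this incorrect expression, so the error originates in Step 2.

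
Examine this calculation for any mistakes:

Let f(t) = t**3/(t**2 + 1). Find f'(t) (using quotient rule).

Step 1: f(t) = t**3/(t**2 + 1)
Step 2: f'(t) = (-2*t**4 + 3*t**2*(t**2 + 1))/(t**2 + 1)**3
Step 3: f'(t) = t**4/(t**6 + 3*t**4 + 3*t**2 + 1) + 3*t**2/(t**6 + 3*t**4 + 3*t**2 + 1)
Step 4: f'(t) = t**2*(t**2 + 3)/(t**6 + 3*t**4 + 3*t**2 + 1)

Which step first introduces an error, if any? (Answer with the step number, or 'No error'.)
Step 2

Step 2 is incorrect due to a wrong exponent.
The step shows: (-2*t**4 + 3*t**2*(t**2 + 1))/(t**2 + 1)**3
The correct value should be: (-2*t**4 + 3*t**2*(t**2 + 1))/(t**2 + 1)**2

Explanation: The exponent -2 on t**2 + 1 was incorrectly written as -3: the term (-2*t**4 + 3*t**2*(t**2 + 1))/(t**2 + 1)**2 was incorrectly written as (-2*t**4 + 3*t**2*(t**2 + 1))/(t**2 + 1)**3
The later steps are derived from this incorrect expression, so the error originates in Step 2.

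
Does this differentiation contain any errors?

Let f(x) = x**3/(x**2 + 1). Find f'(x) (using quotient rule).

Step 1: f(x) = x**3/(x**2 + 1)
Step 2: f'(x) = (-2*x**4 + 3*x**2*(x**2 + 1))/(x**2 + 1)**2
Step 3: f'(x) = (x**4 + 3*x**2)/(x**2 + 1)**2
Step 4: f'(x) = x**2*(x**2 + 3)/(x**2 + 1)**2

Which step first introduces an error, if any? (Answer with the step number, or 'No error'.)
No error

All steps in this derivation are correct.
The final answer f'(x) = x**2*(x**2 + 3)/(x**2 + 1)**2 is valid.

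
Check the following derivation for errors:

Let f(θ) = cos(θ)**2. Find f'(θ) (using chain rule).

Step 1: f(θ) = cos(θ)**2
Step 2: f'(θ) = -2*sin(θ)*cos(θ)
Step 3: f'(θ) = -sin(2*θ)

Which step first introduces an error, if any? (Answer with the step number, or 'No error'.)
No error

All steps in this derivation are correct.
The final answer f'(θ) = -sin(2*θ) is valid.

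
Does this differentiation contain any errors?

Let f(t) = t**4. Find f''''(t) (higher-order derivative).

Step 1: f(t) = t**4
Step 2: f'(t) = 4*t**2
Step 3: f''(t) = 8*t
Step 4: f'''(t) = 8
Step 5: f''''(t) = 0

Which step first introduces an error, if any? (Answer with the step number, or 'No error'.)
Step 2

Step 2 is incorrect due to a wrong exponent.
The step shows: 4*t**2
The correct value should be: 4*t**3

Explanation: The exponent 3 on t was incorrectly written as 2: the term 4*t**3 was incorrectly written as 4*t**2
The later steps are derived from this incorrect expression, so the error originates in Step 2.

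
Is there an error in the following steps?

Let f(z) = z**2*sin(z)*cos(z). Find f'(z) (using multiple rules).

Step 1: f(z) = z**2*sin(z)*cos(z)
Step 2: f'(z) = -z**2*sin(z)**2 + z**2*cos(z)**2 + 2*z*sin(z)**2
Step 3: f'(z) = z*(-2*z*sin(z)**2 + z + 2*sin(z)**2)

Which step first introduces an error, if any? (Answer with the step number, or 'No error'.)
Step 2

Step 2 is incorrect due to a wrong trig function.
The step shows: -z**2*sin(z)**2 + z**2*cos(z)**2 + 2*z*sin(z)**2
The correct value should be: -z**2*sin(z)**2 + z**2*cos(z)**2 + 2*z*sin(z)*cos(z)

Explanation: cos(z) was incorrectly written as sin(z): the term 2*z*sin(z)*cos(z) was incorrectly written as 2*z*sin(z)**2
The later steps are derived from this incorrect expression, so the error originates in Step 2.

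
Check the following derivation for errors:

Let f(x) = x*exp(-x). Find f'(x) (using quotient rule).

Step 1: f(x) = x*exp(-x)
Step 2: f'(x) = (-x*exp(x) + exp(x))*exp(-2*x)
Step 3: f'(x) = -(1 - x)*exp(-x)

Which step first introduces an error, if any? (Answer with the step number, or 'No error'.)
Step 3

Step 3 is incorrect due to a sign flip.
The step shows: -(1 - x)*exp(-x)
The correct value should be: (1 - x)*exp(-x)

Explanation: The sign of the whole expression was flipped: the term (1 - x)*exp(-x) was incorrectly written as -(1 - x)*exp(-x)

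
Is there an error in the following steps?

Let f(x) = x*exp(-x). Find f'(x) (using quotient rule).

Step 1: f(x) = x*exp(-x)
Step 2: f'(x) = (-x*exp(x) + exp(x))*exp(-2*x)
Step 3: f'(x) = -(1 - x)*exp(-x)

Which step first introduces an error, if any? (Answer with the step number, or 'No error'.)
Step 3

Step 3 is incorrect due to a sign flip.
The step shows: -(1 - x)*exp(-x)
The correct value should be: (1 - x)*exp(-x)

Explanation: The sign of the whole expression was flipped: the term (1 - x)*exp(-x) was incorrectly written as -(1 - x)*exp(-x)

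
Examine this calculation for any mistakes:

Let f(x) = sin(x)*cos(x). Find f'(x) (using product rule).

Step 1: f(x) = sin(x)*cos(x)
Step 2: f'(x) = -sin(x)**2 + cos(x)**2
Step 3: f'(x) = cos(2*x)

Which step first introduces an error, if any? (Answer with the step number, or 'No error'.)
No error

All steps in this derivation are correct.
The final answer f'(x) = cos(2*x) is valid.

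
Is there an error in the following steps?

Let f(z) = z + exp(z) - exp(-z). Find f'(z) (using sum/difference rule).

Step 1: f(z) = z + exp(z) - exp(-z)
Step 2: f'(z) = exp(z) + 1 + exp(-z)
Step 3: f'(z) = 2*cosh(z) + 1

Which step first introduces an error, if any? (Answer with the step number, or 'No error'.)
No error

All steps in this derivation are correct.
The final answer f'(z) = 2*cosh(z) + 1 is valid.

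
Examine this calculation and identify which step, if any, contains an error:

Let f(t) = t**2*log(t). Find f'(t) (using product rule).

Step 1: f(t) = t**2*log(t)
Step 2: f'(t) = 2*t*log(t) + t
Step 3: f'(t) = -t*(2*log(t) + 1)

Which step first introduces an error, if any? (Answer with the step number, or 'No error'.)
Step 3

Step 3 is incorrect due to a sign flip.
The step shows: -t*(2*log(t) + 1)
The correct value should be: t*(2*log(t) + 1)

Explanation: The sign of the whole expression was flipped: the term t*(2*log(t) + 1) was incorrectly written as -t*(2*log(t) + 1)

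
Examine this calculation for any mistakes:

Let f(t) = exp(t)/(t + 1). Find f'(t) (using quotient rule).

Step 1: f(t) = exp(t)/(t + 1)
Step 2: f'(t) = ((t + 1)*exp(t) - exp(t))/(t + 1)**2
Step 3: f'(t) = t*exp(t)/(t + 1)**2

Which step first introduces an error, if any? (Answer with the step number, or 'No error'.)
No error

All steps in this derivation are correct.
The final answer f'(t) = t*exp(t)/(t + 1)**2 is valid.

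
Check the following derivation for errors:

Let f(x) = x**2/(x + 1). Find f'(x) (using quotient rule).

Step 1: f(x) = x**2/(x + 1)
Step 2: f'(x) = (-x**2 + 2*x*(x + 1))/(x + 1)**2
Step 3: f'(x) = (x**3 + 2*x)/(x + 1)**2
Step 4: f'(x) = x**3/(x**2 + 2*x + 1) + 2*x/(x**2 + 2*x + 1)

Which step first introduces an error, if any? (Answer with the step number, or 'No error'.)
Step 3

Step 3 is incorrect due to a wrong exponent.
The step shows: (x**3 + 2*x)/(x + 1)**2
The correct value should be: (x**2 + 2*x)/(x + 1)**2

Explanation: The exponent 2 on x was incorrectly written as 3: the term (x**2 + 2*x)/(x + 1)**2 was incorrectly written as (x**3 + 2*x)/(x + 1)**2
The later steps are derived from this incorrect expression, so the error originates in Step 3.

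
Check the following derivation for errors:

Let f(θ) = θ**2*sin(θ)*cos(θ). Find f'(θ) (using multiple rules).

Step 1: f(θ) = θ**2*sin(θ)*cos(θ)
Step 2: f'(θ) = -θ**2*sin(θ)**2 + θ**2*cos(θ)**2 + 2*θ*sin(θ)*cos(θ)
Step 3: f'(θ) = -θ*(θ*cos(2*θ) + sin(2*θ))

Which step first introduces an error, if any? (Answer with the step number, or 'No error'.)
Step 3

Step 3 is incorrect due to a sign flip.
The step shows: -θ*(θ*cos(2*θ) + sin(2*θ))
The correct value should be: θ*(θ*cos(2*θ) + sin(2*θ))

Explanation: The sign of the whole expression was flipped: the term θ*(θ*cos(2*θ) + sin(2*θ)) was incorrectly written as -θ*(θ*cos(2*θ) + sin(2*θ))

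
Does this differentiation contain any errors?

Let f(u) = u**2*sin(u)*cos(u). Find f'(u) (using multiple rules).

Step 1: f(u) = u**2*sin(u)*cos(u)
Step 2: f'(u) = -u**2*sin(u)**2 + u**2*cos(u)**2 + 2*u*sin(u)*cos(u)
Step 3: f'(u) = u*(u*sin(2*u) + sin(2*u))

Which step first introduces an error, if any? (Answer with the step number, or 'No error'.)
Step 3

Step 3 is incorrect due to a wrong trig function.
The step shows: u*(u*sin(2*u) + sin(2*u))
The correct value should be: u*(u*cos(2*u) + sin(2*u))

Explanation: cos(2*u) was incorrectly written as sin(2*u): the term u*(u*cos(2*u) + sin(2*u)) was incorrectly written as u*(u*sin(2*u) + sin(2*u))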